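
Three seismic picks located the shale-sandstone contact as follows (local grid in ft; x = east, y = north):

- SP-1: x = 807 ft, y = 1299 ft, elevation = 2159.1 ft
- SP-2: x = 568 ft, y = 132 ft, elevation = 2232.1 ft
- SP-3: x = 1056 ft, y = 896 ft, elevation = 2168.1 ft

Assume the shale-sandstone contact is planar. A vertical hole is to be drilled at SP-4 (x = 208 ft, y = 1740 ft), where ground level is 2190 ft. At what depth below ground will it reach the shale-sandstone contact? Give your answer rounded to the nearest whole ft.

Two edge vectors: SP-1→SP-2 = (-239, -1167, 73), SP-1→SP-3 = (249, -403, 9).
Normal n = (SP-1→SP-2) × (SP-1→SP-3) = (18916, 20328, 386900).
So ∂z/∂x = −n_x/n_z = −0.04889 and ∂z/∂y = −n_y/n_z = −0.05254.
Intercept c from SP-1: 2159.1 + 39.46 + 68.25 = 2266.81.
At (208, 1740): z_contact = −10.2 − 91.4 + 2266.81 = 2165.2 ft.
Depth below ground = 2190 − 2165.2 = 25 ft.

25 ft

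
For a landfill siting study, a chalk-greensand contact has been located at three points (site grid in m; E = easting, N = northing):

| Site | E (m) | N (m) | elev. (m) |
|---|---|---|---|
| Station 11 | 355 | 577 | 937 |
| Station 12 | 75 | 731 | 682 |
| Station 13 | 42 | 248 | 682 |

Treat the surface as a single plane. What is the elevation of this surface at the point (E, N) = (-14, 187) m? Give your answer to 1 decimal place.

Let the plane be z = a·E + b·N + c.
Station 12−Station 11: −280a + 154b = −255;  Station 13−Station 11: −313a − 329b = −255.
Solving gives a = 0.87773, b = −0.05997.
Then c = 937 − a·355 − b·577 = 660.01.
At (-14, 187): z = −12.3 − 11.2 + 660.01 = 636.5 m.

636.5 m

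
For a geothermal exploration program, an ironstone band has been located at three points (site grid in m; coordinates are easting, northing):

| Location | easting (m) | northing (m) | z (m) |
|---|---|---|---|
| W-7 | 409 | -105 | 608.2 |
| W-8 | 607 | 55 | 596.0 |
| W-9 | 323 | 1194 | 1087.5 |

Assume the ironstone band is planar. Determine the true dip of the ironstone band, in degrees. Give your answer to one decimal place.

25.9°

Two edge vectors: W-7→W-8 = (198, 160, -12.2), W-7→W-9 = (-86, 1299, 479.3).
Normal n = (W-7→W-8) × (W-7→W-9) = (92535.8, -93852.2, 270962).
So ∂z/∂easting = −n_x/n_z = −0.34151 and ∂z/∂northing = −n_y/n_z = 0.34637.
Gradient magnitude |∇z| = √(a² + b²) = √(0.11663 + 0.11997) = 0.48641.
True dip = arctan(0.48641) = 25.9°, dipping toward SE (azimuth ≈ 135°).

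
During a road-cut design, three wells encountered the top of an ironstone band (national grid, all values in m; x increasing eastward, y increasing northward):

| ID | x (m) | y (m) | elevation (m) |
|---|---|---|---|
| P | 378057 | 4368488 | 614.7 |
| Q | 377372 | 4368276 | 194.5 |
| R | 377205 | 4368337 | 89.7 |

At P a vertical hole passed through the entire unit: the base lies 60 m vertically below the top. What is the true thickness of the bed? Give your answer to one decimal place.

Two edge vectors: P→Q = (-685, -212, -420.2), P→R = (-852, -151, -525).
Normal n = (P→Q) × (P→R) = (47849.8, -1614.6, -77189).
So ∂z/∂x = −n_x/n_z = 0.61990 and ∂z/∂y = −n_y/n_z = −0.02092.
|∇z| = √(a²+b²) = 0.62026, so dip δ = arctan(0.62026) = 31.81°.
True thickness = vertical thickness × cos δ = 60 × cos 31.81° = 51.0 m.

51.0 m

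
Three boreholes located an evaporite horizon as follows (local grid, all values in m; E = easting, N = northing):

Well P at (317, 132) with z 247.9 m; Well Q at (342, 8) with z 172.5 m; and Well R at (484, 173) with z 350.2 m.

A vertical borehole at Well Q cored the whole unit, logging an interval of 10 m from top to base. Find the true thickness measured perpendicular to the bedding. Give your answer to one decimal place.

Let the plane be z = a·E + b·N + c.
Well Q−Well P: 25a − 124b = −75.4;  Well R−Well P: 167a + 41b = 102.3.
Solving gives a = 0.44144, b = 0.69706.
|∇z| = √(a²+b²) = 0.82509, so dip δ = arctan(0.82509) = 39.53°.
True thickness = vertical thickness × cos δ = 10 × cos 39.53° = 7.7 m.

7.7 m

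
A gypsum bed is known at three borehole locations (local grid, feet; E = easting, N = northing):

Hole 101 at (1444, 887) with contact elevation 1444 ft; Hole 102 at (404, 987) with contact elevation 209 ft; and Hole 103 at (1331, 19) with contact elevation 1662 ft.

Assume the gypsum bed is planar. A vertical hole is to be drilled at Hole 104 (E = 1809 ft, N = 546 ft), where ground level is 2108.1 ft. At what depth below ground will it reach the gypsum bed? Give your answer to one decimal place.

Two edge vectors: Hole 101→Hole 102 = (-1040, 100, -1235), Hole 101→Hole 103 = (-113, -868, 218).
Normal n = (Hole 101→Hole 102) × (Hole 101→Hole 103) = (-1050180, 366275, 914020).
So ∂z/∂E = −n_x/n_z = 1.148968 and ∂z/∂N = −n_y/n_z = −0.400730.
Intercept c from Hole 101: 1444 − 1659.11 + 355.45 = 140.34.
At (1809, 546): z_contact = 2078.48 − 218.80 + 140.34 = 2000.02 ft.
Depth below ground = 2108.1 − 2000.02 = 108.1 ft.

108.1 ft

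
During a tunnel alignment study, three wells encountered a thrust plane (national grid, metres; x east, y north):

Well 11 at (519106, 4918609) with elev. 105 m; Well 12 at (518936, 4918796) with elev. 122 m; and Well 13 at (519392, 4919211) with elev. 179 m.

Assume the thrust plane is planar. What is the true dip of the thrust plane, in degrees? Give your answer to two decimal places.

6.52°

Two edge vectors: Well 11→Well 12 = (-170, 187, 17), Well 11→Well 13 = (286, 602, 74).
Normal n = (Well 11→Well 12) × (Well 11→Well 13) = (3604, 17442, -155822).
So ∂z/∂x = −n_x/n_z = 0.02313 and ∂z/∂y = −n_y/n_z = 0.11194.
Gradient magnitude |∇z| = √(a² + b²) = √(0.00053 + 0.01253) = 0.11430.
True dip = arctan(0.11430) = 6.52°, dipping toward SSW (azimuth ≈ 192°).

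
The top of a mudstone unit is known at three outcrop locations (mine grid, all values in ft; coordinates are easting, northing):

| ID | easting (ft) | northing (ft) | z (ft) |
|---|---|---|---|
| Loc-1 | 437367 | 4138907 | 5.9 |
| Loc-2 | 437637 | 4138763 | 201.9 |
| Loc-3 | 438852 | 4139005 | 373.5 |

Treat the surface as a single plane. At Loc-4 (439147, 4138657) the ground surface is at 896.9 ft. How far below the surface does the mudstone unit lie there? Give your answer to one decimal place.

157.1 ft

Two edge vectors: Loc-1→Loc-2 = (270, -144, 196), Loc-1→Loc-3 = (1485, 98, 367.6).
Normal n = (Loc-1→Loc-2) × (Loc-1→Loc-3) = (-72142.4, 191808, 240300).
So ∂z/∂easting = −n_x/n_z = 0.300218061 and ∂z/∂northing = −n_y/n_z = −0.798202247.
Intercept c from Loc-1: 5.9 − 131305.47 + 3303684.87 = 3172385.30.
At (439147, 4138657): z_contact = 131839.86 − 3303485.32 + 3172385.30 = 739.84 ft.
Depth below ground = 896.9 − 739.84 = 157.1 ft.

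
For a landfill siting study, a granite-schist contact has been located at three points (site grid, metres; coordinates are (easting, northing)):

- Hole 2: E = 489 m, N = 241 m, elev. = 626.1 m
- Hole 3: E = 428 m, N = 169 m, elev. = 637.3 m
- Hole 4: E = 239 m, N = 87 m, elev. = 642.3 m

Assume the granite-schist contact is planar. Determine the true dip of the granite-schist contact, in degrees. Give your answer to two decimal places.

12.42°

Let the plane be z = a·E + b·N + c.
Hole 3−Hole 2: −61a − 72b = 11.2;  Hole 4−Hole 2: −250a − 154b = 16.2.
Solving gives a = 0.06488, b = −0.21053.
Gradient magnitude |∇z| = √(a² + b²) = √(0.00421 + 0.04432) = 0.22030.
True dip = arctan(0.22030) = 12.42°, dipping toward NNW (azimuth ≈ 343°).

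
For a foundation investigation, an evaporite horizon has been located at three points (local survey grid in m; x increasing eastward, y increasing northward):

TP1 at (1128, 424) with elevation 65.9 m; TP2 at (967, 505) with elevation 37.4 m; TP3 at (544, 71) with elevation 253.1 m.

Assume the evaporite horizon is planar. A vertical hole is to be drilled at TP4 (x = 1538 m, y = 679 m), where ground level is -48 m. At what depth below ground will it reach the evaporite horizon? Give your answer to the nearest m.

Let the plane be z = a·x + b·y + c.
TP2−TP1: −161a + 81b = −28.5;  TP3−TP1: −584a − 353b = 187.2.
Solving gives a = −0.04900, b = −0.44925.
Then c = 65.9 − a·1128 − b·424 = 311.65.
At (1538, 679): z_contact = −75.4 − 305.0 + 311.65 = -68.7 m.
Depth below ground = -48 − (-68.7) = 21 m.

21 m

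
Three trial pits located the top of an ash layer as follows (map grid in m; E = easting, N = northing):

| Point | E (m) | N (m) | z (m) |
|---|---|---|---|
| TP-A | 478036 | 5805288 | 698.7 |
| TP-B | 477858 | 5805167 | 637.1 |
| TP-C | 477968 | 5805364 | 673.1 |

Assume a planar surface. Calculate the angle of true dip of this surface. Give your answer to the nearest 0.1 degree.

19.7°

Two edge vectors: TP-A→TP-B = (-178, -121, -61.6), TP-A→TP-C = (-68, 76, -25.6).
Normal n = (TP-A→TP-B) × (TP-A→TP-C) = (7779.2, -368, -21756).
So ∂z/∂E = −n_x/n_z = 0.35757 and ∂z/∂N = −n_y/n_z = −0.01691.
Gradient magnitude |∇z| = √(a² + b²) = √(0.12785 + 0.00029) = 0.35797.
True dip = arctan(0.35797) = 19.7°, dipping toward W (azimuth ≈ 273°).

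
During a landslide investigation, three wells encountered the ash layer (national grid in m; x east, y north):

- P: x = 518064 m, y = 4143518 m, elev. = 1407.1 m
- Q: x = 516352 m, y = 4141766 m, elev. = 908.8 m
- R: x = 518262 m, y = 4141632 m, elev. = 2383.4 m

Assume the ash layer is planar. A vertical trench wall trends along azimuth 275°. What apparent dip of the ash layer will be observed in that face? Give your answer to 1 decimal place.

37.8°

Two edge vectors: P→Q = (-1712, -1752, -498.3), P→R = (198, -1886, 976.3).
Normal n = (P→Q) × (P→R) = (-2650271.4, 1572762.2, 3575728).
So ∂z/∂x = −n_x/n_z = 0.74118 and ∂z/∂y = −n_y/n_z = −0.43984.
Unit vector along 275° is (sin 275°, cos 275°) = (-0.9962, 0.0872).
Slope in that direction = a·(-0.9962) + b·(0.0872) = −0.77670.
Apparent dip = arctan|0.77670| = 37.8° (true dip is 40.8°, so apparent ≤ true as expected).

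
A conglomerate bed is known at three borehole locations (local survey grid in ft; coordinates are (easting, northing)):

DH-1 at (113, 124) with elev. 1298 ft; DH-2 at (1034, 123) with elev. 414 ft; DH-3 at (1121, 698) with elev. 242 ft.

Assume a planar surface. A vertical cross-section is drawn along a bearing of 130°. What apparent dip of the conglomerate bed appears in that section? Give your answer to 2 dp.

32.48°

Let the plane be z = a·E + b·N + c.
DH-2−DH-1: 921a − 1b = −884;  DH-3−DH-1: 1008a + 574b = −1056.
Solving gives a = −0.95999, b = −0.15388.
Unit vector along 130° is (sin 130°, cos 130°) = (0.7660, -0.6428).
Slope in that direction = a·(0.7660) + b·(-0.6428) = −0.63649.
Apparent dip = arctan|0.63649| = 32.48° (true dip is 44.2°, so apparent ≤ true as expected).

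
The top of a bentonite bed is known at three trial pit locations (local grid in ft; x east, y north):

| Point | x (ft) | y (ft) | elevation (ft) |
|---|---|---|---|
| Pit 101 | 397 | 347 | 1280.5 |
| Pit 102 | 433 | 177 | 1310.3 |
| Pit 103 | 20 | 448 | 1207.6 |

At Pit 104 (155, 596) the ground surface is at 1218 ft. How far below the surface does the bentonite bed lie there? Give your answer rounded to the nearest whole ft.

11 ft

Let the plane be z = a·x + b·y + c.
Pit 102−Pit 101: 36a − 170b = 29.8;  Pit 103−Pit 101: −377a + 101b = −72.9.
Solving gives a = 0.15521, b = −0.14243.
Then c = 1280.5 − a·397 − b·347 = 1268.30.
At (155, 596): z_contact = 24.1 − 84.9 + 1268.30 = 1207.5 ft.
Depth below ground = 1218 − 1207.5 = 11 ft.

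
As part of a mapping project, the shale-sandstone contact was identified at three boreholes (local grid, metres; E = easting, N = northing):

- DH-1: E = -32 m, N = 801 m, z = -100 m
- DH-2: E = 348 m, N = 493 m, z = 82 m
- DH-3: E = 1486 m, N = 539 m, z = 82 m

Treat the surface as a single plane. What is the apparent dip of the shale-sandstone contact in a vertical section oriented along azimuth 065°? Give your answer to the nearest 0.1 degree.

Let the plane be z = a·E + b·N + c.
DH-2−DH-1: 380a − 308b = 182;  DH-3−DH-1: 1518a − 262b = 182.
Solving gives a = 0.02275, b = −0.56284.
Unit vector along 065° is (sin 65°, cos 65°) = (0.9063, 0.4226).
Slope in that direction = a·(0.9063) + b·(0.4226) = −0.21725.
Apparent dip = arctan|0.21725| = 12.3° (true dip is 29.4°, so apparent ≤ true as expected).

12.3°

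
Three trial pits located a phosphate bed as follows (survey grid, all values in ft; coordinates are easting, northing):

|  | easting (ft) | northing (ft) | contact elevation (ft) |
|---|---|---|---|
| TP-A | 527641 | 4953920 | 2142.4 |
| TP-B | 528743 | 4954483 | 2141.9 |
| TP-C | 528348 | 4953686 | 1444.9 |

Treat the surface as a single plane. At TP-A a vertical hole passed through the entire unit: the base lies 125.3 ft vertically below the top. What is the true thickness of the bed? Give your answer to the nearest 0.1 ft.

75.8 ft

Let the plane be z = a·easting + b·northing + c.
TP-B−TP-A: 1102a + 563b = −0.5;  TP-C−TP-A: 707a − 234b = −697.5.
Solving gives a = −0.59888, b = 1.17134.
|∇z| = √(a²+b²) = 1.31556, so dip δ = arctan(1.31556) = 52.76°.
True thickness = vertical thickness × cos δ = 125.3 × cos 52.76° = 75.8 ft.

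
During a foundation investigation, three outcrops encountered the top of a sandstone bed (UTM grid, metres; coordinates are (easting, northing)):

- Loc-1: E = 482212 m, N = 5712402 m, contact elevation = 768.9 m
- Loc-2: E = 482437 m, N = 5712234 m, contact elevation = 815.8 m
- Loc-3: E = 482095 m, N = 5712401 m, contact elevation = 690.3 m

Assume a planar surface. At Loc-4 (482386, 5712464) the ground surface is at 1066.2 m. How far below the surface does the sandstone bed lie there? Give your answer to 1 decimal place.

143.3 m

Two edge vectors: Loc-1→Loc-2 = (225, -168, 46.9), Loc-1→Loc-3 = (-117, -1, -78.6).
Normal n = (Loc-1→Loc-2) × (Loc-1→Loc-3) = (13251.7, 12197.7, -19881).
So ∂z/∂E = −n_x/n_z = 0.666550978 and ∂z/∂N = −n_y/n_z = 0.613535536.
Intercept c from Loc-1: 768.9 − 321418.88 − 3504761.63 = −3825411.61.
At (482386, 5712464): z_contact = 321534.86 + 3504799.66 − 3825411.61 = 922.92 m.
Depth below ground = 1066.2 − 922.92 = 143.3 m.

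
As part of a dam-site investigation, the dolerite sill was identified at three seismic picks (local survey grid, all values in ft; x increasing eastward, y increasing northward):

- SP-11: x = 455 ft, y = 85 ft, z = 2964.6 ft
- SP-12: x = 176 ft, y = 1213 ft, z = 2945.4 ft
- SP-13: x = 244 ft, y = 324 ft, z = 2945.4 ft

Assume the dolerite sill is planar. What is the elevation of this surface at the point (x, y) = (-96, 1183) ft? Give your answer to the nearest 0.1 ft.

Let the plane be z = a·x + b·y + c.
SP-12−SP-11: −279a + 1128b = −19.2;  SP-13−SP-11: −211a + 239b = −19.2.
Solving gives a = 0.099627, b = 0.007621.
Then c = 2964.6 − a·455 − b·85 = 2918.62.
At (-96, 1183): z = −9.6 + 9.0 + 2918.62 = 2918.1 ft.

2918.1 ft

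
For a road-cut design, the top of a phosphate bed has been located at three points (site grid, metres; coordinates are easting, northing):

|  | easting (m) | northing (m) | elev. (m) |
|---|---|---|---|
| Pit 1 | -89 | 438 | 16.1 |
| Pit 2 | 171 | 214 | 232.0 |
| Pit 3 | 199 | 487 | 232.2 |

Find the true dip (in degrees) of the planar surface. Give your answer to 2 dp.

Two edge vectors: Pit 1→Pit 2 = (260, -224, 215.9), Pit 1→Pit 3 = (288, 49, 216.1).
Normal n = (Pit 1→Pit 2) × (Pit 1→Pit 3) = (-58985.5, 5993.2, 77252).
So ∂z/∂easting = −n_x/n_z = 0.76355 and ∂z/∂northing = −n_y/n_z = −0.07758.
Gradient magnitude |∇z| = √(a² + b²) = √(0.58300 + 0.00602) = 0.76748.
True dip = arctan(0.76748) = 37.51°, dipping toward W (azimuth ≈ 276°).

37.51°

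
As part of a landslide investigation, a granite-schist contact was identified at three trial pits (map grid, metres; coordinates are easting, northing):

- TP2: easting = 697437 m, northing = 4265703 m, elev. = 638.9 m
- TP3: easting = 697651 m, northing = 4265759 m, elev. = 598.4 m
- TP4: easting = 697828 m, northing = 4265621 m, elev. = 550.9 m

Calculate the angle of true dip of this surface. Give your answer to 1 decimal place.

Let the plane be z = a·easting + b·northing + c.
TP3−TP2: 214a + 56b = −40.5;  TP4−TP2: 391a − 82b = −88.
Solving gives a = −0.20913, b = 0.07597.
Gradient magnitude |∇z| = √(a² + b²) = √(0.04374 + 0.00577) = 0.22250.
True dip = arctan(0.22250) = 12.5°, dipping toward ESE (azimuth ≈ 110°).

12.5°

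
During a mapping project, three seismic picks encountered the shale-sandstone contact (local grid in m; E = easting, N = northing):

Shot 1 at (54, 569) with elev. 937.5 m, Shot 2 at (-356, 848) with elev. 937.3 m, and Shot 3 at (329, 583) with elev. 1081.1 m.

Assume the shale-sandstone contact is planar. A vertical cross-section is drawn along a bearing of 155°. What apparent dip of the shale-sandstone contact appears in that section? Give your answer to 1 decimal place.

23.8°

Let the plane be z = a·E + b·N + c.
Shot 2−Shot 1: −410a + 279b = −0.2;  Shot 3−Shot 1: 275a + 14b = 143.6.
Solving gives a = 0.48587, b = 0.71328.
Unit vector along 155° is (sin 155°, cos 155°) = (0.4226, -0.9063).
Slope in that direction = a·(0.4226) + b·(-0.9063) = −0.44112.
Apparent dip = arctan|0.44112| = 23.8° (true dip is 40.8°, so apparent ≤ true as expected).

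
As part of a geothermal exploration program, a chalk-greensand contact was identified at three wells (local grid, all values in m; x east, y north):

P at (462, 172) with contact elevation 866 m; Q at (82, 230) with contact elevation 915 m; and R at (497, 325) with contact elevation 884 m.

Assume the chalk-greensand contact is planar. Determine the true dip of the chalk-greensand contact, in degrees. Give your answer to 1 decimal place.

10.1°

Two edge vectors: P→Q = (-380, 58, 49), P→R = (35, 153, 18).
Normal n = (P→Q) × (P→R) = (-6453, 8555, -60170).
So ∂z/∂x = −n_x/n_z = −0.10725 and ∂z/∂y = −n_y/n_z = 0.14218.
Gradient magnitude |∇z| = √(a² + b²) = √(0.01150 + 0.02022) = 0.17809.
True dip = arctan(0.17809) = 10.1°, dipping toward SE (azimuth ≈ 143°).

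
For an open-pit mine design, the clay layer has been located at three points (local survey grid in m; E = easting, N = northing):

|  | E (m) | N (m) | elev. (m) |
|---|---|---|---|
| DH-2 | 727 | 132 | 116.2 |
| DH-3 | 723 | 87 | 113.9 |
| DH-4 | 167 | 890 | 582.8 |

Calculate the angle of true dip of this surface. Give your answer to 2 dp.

Let the plane be z = a·E + b·N + c.
DH-3−DH-2: −4a − 45b = −2.3;  DH-4−DH-2: −560a + 758b = 466.6.
Solving gives a = −0.68198, b = 0.11173.
Gradient magnitude |∇z| = √(a² + b²) = √(0.46509 + 0.01248) = 0.69107.
True dip = arctan(0.69107) = 34.65°, dipping toward E (azimuth ≈ 099°).

34.65°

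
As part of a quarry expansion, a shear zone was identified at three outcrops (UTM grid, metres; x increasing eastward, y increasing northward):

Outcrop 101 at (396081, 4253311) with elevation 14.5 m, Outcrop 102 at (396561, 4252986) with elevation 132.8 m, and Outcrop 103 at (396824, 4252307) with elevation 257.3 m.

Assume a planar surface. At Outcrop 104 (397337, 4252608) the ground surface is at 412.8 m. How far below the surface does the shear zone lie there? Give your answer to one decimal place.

106.3 m

Let the plane be z = a·x + b·y + c.
Outcrop 102−Outcrop 101: 480a − 325b = 118.3;  Outcrop 103−Outcrop 101: 743a − 1004b = 242.8.
Solving gives a = 0.165789266, b = −0.119142008.
Then c = 14.5 − a·396081 − b·4253311 = 441096.53.
At (397337, 4252608): z_contact = 65874.21 − 506664.25 + 441096.53 = 306.49 m.
Depth below ground = 412.8 − 306.49 = 106.3 m.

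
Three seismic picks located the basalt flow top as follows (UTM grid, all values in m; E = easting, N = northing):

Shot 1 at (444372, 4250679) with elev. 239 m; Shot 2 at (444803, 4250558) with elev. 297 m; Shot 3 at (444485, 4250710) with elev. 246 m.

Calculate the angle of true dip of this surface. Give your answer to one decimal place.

Two edge vectors: Shot 1→Shot 2 = (431, -121, 58), Shot 1→Shot 3 = (113, 31, 7).
Normal n = (Shot 1→Shot 2) × (Shot 1→Shot 3) = (-2645, 3537, 27034).
So ∂z/∂E = −n_x/n_z = 0.09784 and ∂z/∂N = −n_y/n_z = −0.13084.
Gradient magnitude |∇z| = √(a² + b²) = √(0.00957 + 0.01712) = 0.16337.
True dip = arctan(0.16337) = 9.3°, dipping toward NW (azimuth ≈ 323°).

9.3°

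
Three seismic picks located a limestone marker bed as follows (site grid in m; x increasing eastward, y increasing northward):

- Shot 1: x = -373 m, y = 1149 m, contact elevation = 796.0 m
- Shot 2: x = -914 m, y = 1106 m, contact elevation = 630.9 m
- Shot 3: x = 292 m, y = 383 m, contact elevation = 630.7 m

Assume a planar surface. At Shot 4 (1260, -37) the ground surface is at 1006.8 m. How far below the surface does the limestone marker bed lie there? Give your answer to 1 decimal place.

Two edge vectors: Shot 1→Shot 2 = (-541, -43, -165.1), Shot 1→Shot 3 = (665, -766, -165.3).
Normal n = (Shot 1→Shot 2) × (Shot 1→Shot 3) = (-119358.7, -199218.8, 443001).
So ∂z/∂x = −n_x/n_z = 0.269432 and ∂z/∂y = −n_y/n_z = 0.449703.
Intercept c from Shot 1: 796 + 100.50 − 516.71 = 379.79.
At (1260, -37): z_contact = 339.48 − 16.64 + 379.79 = 702.64 m.
Depth below ground = 1006.8 − 702.64 = 304.2 m.

304.2 m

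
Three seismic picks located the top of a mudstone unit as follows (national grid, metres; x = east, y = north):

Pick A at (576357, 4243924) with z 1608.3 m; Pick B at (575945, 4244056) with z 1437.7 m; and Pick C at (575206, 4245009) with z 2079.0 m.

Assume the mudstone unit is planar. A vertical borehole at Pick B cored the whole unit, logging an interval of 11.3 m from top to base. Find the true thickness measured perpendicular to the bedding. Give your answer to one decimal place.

6.1 m

Two edge vectors: Pick A→Pick B = (-412, 132, -170.6), Pick A→Pick C = (-1151, 1085, 470.7).
Normal n = (Pick A→Pick B) × (Pick A→Pick C) = (247233.4, 390289, -295088).
So ∂z/∂x = −n_x/n_z = 0.83783 and ∂z/∂y = −n_y/n_z = 1.32262.
|∇z| = √(a²+b²) = 1.56566, so dip δ = arctan(1.56566) = 57.43°.
True thickness = vertical thickness × cos δ = 11.3 × cos 57.43° = 6.1 m.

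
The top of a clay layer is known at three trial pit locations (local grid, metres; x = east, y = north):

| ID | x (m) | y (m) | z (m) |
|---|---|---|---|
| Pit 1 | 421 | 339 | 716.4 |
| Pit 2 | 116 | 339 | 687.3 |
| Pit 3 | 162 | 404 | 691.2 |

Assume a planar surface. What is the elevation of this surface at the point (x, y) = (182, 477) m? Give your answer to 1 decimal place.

Let the plane be z = a·x + b·y + c.
Pit 2−Pit 1: −305a + 0b = −29.1;  Pit 3−Pit 1: −259a + 65b = −25.2.
Solving gives a = 0.09541, b = −0.00752.
Then c = 716.4 − a·421 − b·339 = 678.78.
At (182, 477): z = 17.4 − 3.6 + 678.78 = 692.6 m.

692.6 m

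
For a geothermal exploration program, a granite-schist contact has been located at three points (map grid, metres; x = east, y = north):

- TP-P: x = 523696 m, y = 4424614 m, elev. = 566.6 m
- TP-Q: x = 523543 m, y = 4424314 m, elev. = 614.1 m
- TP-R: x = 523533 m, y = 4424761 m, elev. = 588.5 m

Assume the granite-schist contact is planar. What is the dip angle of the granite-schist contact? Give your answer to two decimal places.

11.29°

Let the plane be z = a·x + b·y + c.
TP-Q−TP-P: −153a − 300b = 47.5;  TP-R−TP-P: −163a + 147b = 21.9.
Solving gives a = −0.18983, b = −0.06152.
Gradient magnitude |∇z| = √(a² + b²) = √(0.03604 + 0.00378) = 0.19955.
True dip = arctan(0.19955) = 11.29°, dipping toward ENE (azimuth ≈ 072°).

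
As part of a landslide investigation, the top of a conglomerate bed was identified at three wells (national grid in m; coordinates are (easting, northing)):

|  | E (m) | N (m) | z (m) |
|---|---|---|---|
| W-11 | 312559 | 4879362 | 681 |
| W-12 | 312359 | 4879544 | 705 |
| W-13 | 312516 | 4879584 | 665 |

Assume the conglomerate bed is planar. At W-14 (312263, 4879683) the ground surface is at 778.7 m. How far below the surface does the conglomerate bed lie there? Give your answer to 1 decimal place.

Let the plane be z = a·E + b·N + c.
W-12−W-11: −200a + 182b = 24;  W-13−W-11: −43a + 222b = −16.
Solving gives a = −0.225296659, b = −0.115710614.
Then c = 681 − a·312559 − b·4879362 = 635693.47.
At (312263, 4879683): z_contact = −70351.81 − 564631.12 + 635693.47 = 710.54 m.
Depth below ground = 778.7 − 710.54 = 68.2 m.

68.2 m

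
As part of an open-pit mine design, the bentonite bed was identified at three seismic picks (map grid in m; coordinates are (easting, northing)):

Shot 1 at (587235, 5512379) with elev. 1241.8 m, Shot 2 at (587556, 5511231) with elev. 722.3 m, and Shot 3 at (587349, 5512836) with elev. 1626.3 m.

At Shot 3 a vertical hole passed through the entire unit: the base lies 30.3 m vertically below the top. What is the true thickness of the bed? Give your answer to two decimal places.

Let the plane be z = a·E + b·N + c.
Shot 2−Shot 1: 321a − 1148b = −519.5;  Shot 3−Shot 1: 114a + 457b = 384.5.
Solving gives a = 0.73493, b = 0.65803.
|∇z| = √(a²+b²) = 0.98647, so dip δ = arctan(0.98647) = 44.61°.
True thickness = vertical thickness × cos δ = 30.3 × cos 44.61° = 21.57 m.

21.57 m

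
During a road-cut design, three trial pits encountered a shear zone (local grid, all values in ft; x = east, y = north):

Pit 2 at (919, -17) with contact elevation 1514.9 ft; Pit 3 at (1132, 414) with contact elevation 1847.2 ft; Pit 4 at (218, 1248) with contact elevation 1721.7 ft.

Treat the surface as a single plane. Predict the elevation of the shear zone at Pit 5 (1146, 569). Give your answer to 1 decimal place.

Let the plane be z = a·x + b·y + c.
Pit 3−Pit 2: 213a + 431b = 332.3;  Pit 4−Pit 2: −701a + 1265b = 206.8.
Solving gives a = 0.579501, b = 0.484609.
Then c = 1514.9 − a·919 − b·-17 = 990.58.
At (1146, 569): z = 664.1 + 275.7 + 990.58 = 1930.4 ft.

1930.4 ft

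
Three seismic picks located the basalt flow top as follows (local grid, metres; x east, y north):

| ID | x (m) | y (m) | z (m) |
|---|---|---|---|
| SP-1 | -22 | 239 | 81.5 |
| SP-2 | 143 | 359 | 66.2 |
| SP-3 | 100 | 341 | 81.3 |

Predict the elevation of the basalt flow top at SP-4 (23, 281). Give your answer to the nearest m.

85 m

Two edge vectors: SP-1→SP-2 = (165, 120, -15.3), SP-1→SP-3 = (122, 102, -0.2).
Normal n = (SP-1→SP-2) × (SP-1→SP-3) = (1536.6, -1833.6, 2190).
So ∂z/∂x = −n_x/n_z = −0.70164 and ∂z/∂y = −n_y/n_z = 0.83726.
Intercept c from SP-1: 81.5 − 15.44 − 200.11 = −134.04.
At (23, 281): z = −16.1 + 235.3 − 134.04 = 85.1 m.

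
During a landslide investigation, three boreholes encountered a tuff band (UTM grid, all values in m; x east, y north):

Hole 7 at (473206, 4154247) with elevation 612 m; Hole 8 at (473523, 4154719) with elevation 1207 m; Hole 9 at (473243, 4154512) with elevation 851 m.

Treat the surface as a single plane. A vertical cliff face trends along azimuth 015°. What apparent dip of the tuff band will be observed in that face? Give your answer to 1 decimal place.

Two edge vectors: Hole 7→Hole 8 = (317, 472, 595), Hole 7→Hole 9 = (37, 265, 239).
Normal n = (Hole 7→Hole 8) × (Hole 7→Hole 9) = (-44867, -53748, 66541).
So ∂z/∂x = −n_x/n_z = 0.67428 and ∂z/∂y = −n_y/n_z = 0.80774.
Unit vector along 015° is (sin 15°, cos 15°) = (0.2588, 0.9659).
Slope in that direction = a·(0.2588) + b·(0.9659) = 0.95473.
Apparent dip = arctan|0.95473| = 43.7° (true dip is 46.5°, so apparent ≤ true as expected).

43.7°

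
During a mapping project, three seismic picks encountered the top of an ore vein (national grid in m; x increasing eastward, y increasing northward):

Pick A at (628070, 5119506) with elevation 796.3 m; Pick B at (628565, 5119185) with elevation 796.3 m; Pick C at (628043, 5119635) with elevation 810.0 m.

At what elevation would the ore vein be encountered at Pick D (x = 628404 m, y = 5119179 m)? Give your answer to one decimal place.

782.7 m

Let the plane be z = a·x + b·y + c.
Pick B−Pick A: 495a − 321b = 0;  Pick C−Pick A: −27a + 129b = 13.7.
Solving gives a = 0.079685801, b = 0.122879974.
Then c = 796.3 − a·628070 − b·5119506 = −678336.72.
At (628404, 5119179): z = 50074.9 + 629044.6 − 678336.72 = 782.7 m.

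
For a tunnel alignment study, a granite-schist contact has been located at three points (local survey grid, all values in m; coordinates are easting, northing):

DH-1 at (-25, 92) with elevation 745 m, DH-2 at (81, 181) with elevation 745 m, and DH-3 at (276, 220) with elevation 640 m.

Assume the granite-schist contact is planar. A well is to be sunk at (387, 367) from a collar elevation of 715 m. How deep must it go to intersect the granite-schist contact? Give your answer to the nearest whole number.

Let the plane be z = a·easting + b·northing + c.
DH-2−DH-1: 106a + 89b = 0;  DH-3−DH-1: 301a + 128b = −105.
Solving gives a = −0.70683, b = 0.84184.
Then c = 745 − a·-25 − b·92 = 649.88.
At (387, 367): z_contact = −273.5 + 309.0 + 649.88 = 685.3 m.
Depth below ground = 715 − 685.3 = 30 m.

30 m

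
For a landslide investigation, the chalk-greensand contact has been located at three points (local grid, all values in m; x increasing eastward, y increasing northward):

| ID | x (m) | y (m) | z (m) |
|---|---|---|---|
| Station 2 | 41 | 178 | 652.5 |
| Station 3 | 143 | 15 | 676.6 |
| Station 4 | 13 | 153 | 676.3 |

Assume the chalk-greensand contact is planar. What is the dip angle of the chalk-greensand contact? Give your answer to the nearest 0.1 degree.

32.4°

Let the plane be z = a·x + b·y + c.
Station 3−Station 2: 102a − 163b = 24.1;  Station 4−Station 2: −28a − 25b = 23.8.
Solving gives a = −0.46063, b = −0.43610.
Gradient magnitude |∇z| = √(a² + b²) = √(0.21218 + 0.19018) = 0.63432.
True dip = arctan(0.63432) = 32.4°, dipping toward NE (azimuth ≈ 047°).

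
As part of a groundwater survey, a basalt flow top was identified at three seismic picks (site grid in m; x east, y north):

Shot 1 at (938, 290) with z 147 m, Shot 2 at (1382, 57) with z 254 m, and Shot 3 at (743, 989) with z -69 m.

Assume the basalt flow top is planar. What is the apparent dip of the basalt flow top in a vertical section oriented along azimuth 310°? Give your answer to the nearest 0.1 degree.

Two edge vectors: Shot 1→Shot 2 = (444, -233, 107), Shot 1→Shot 3 = (-195, 699, -216).
Normal n = (Shot 1→Shot 2) × (Shot 1→Shot 3) = (-24465, 75039, 264921).
So ∂z/∂x = −n_x/n_z = 0.09235 and ∂z/∂y = −n_y/n_z = −0.28325.
Unit vector along 310° is (sin 310°, cos 310°) = (-0.7660, 0.6428).
Slope in that direction = a·(-0.7660) + b·(0.6428) = −0.25281.
Apparent dip = arctan|0.25281| = 14.2° (true dip is 16.6°, so apparent ≤ true as expected).

14.2°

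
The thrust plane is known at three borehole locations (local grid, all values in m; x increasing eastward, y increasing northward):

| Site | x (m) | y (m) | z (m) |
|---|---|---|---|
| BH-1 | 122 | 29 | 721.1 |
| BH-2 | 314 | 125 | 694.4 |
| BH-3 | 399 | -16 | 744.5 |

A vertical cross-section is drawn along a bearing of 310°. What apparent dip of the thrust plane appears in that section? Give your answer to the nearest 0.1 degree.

13.5°

Let the plane be z = a·x + b·y + c.
BH-2−BH-1: 192a + 96b = −26.7;  BH-3−BH-1: 277a − 45b = 23.4.
Solving gives a = 0.02966, b = −0.33744.
Unit vector along 310° is (sin 310°, cos 310°) = (-0.7660, 0.6428).
Slope in that direction = a·(-0.7660) + b·(0.6428) = −0.23962.
Apparent dip = arctan|0.23962| = 13.5° (true dip is 18.7°, so apparent ≤ true as expected).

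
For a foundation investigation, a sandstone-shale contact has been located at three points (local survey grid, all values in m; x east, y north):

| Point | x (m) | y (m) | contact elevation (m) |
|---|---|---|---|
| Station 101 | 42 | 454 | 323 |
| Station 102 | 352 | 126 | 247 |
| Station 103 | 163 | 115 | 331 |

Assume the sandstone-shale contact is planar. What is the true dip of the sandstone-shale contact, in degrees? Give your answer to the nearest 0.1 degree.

25.1°

Let the plane be z = a·x + b·y + c.
Station 102−Station 101: 310a − 328b = −76;  Station 103−Station 101: 121a − 339b = 8.
Solving gives a = −0.43405, b = −0.17853.
Gradient magnitude |∇z| = √(a² + b²) = √(0.18840 + 0.03187) = 0.46933.
True dip = arctan(0.46933) = 25.1°, dipping toward ENE (azimuth ≈ 068°).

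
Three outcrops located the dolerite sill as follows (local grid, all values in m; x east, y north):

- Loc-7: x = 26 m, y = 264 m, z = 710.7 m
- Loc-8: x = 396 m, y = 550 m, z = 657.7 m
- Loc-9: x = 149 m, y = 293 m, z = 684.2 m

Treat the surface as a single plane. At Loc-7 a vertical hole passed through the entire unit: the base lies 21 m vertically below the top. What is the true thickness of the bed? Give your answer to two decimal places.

Let the plane be z = a·x + b·y + c.
Loc-8−Loc-7: 370a + 286b = −53;  Loc-9−Loc-7: 123a + 29b = −26.5.
Solving gives a = −0.24714, b = 0.13441.
|∇z| = √(a²+b²) = 0.28132, so dip δ = arctan(0.28132) = 15.71°.
True thickness = vertical thickness × cos δ = 21 × cos 15.71° = 20.22 m.

20.22 m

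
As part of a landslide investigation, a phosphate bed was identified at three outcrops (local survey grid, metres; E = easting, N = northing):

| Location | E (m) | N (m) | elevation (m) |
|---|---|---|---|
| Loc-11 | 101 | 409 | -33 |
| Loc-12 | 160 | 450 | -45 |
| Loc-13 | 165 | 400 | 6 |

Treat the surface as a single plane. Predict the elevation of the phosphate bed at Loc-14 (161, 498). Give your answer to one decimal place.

Two edge vectors: Loc-11→Loc-12 = (59, 41, -12), Loc-11→Loc-13 = (64, -9, 39).
Normal n = (Loc-11→Loc-12) × (Loc-11→Loc-13) = (1491, -3069, -3155).
So ∂z/∂E = −n_x/n_z = 0.47258 and ∂z/∂N = −n_y/n_z = −0.97274.
Intercept c from Loc-11: -33 − 47.73 + 397.85 = 317.12.
At (161, 498): z = 76.1 − 484.4 + 317.12 = -91.2 m.

-91.2 m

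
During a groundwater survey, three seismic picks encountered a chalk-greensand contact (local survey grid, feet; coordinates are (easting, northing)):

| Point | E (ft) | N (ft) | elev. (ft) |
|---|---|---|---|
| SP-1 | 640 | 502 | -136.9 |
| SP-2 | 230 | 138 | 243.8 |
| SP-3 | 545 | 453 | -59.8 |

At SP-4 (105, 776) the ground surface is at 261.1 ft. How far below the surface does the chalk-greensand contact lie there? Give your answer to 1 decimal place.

136.7 ft

Let the plane be z = a·E + b·N + c.
SP-2−SP-1: −410a − 364b = 380.7;  SP-3−SP-1: −95a − 49b = 77.1.
Solving gives a = −0.64942, b = −0.31439.
Then c = -136.9 − a·640 − b·502 = 436.55.
At (105, 776): z_contact = −68.19 − 243.97 + 436.55 = 124.40 ft.
Depth below ground = 261.1 − 124.40 = 136.7 ft.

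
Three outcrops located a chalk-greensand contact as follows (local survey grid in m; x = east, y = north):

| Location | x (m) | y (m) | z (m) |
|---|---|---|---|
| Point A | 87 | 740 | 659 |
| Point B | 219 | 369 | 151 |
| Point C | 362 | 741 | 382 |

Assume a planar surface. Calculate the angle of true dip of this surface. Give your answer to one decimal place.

Let the plane be z = a·x + b·y + c.
Point B−Point A: 132a − 371b = −508;  Point C−Point A: 275a + 1b = −277.
Solving gives a = −1.01094, b = 1.00958.
Gradient magnitude |∇z| = √(a² + b²) = √(1.02201 + 1.01926) = 1.42873.
True dip = arctan(1.42873) = 55.0°, dipping toward SE (azimuth ≈ 135°).

55.0°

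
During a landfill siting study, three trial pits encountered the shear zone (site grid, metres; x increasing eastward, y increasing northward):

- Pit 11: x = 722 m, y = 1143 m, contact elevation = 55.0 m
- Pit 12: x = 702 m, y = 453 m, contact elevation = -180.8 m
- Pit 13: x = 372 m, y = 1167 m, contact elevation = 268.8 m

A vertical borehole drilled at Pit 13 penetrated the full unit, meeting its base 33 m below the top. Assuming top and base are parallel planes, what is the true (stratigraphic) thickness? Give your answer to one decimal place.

Two edge vectors: Pit 11→Pit 12 = (-20, -690, -235.8), Pit 11→Pit 13 = (-350, 24, 213.8).
Normal n = (Pit 11→Pit 12) × (Pit 11→Pit 13) = (-141862.8, 86806, -241980).
So ∂z/∂x = −n_x/n_z = −0.58626 and ∂z/∂y = −n_y/n_z = 0.35873.
|∇z| = √(a²+b²) = 0.68730, so dip δ = arctan(0.68730) = 34.50°.
True thickness = vertical thickness × cos δ = 33 × cos 34.50° = 27.2 m.

27.2 m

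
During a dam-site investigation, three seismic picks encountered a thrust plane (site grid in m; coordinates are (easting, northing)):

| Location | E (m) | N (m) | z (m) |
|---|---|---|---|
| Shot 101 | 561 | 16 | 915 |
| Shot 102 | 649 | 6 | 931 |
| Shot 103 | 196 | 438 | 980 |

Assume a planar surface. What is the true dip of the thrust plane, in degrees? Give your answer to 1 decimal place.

Two edge vectors: Shot 101→Shot 102 = (88, -10, 16), Shot 101→Shot 103 = (-365, 422, 65).
Normal n = (Shot 101→Shot 102) × (Shot 101→Shot 103) = (-7402, -11560, 33486).
So ∂z/∂E = −n_x/n_z = 0.22105 and ∂z/∂N = −n_y/n_z = 0.34522.
Gradient magnitude |∇z| = √(a² + b²) = √(0.04886 + 0.11918) = 0.40992.
True dip = arctan(0.40992) = 22.3°, dipping toward SSW (azimuth ≈ 213°).

22.3°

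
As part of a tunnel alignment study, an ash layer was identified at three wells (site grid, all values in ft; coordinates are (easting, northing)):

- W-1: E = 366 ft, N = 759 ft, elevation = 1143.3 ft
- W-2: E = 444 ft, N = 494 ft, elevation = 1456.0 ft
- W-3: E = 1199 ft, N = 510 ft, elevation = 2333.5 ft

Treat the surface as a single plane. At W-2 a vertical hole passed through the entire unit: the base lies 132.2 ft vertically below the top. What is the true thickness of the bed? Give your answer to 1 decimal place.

75.3 ft

Two edge vectors: W-1→W-2 = (78, -265, 312.7), W-1→W-3 = (833, -249, 1190.2).
Normal n = (W-1→W-2) × (W-1→W-3) = (-237540.7, 167643.5, 201323).
So ∂z/∂E = −n_x/n_z = 1.17990 and ∂z/∂N = −n_y/n_z = −0.83271.
|∇z| = √(a²+b²) = 1.44415, so dip δ = arctan(1.44415) = 55.30°.
True thickness = vertical thickness × cos δ = 132.2 × cos 55.30° = 75.3 ft.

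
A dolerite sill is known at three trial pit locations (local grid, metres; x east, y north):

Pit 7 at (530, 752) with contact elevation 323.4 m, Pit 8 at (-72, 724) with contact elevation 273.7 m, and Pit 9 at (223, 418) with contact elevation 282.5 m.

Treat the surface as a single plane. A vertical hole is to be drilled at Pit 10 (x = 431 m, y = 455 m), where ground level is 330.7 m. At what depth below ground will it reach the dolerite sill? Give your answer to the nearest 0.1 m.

Two edge vectors: Pit 7→Pit 8 = (-602, -28, -49.7), Pit 7→Pit 9 = (-307, -334, -40.9).
Normal n = (Pit 7→Pit 8) × (Pit 7→Pit 9) = (-15454.6, -9363.9, 192472).
So ∂z/∂x = −n_x/n_z = 0.08030 and ∂z/∂y = −n_y/n_z = 0.04865.
Intercept c from Pit 7: 323.4 − 42.56 − 36.59 = 244.26.
At (431, 455): z_contact = 34.61 + 22.14 + 244.26 = 301.00 m.
Depth below ground = 330.7 − 301.00 = 29.7 m.

29.7 m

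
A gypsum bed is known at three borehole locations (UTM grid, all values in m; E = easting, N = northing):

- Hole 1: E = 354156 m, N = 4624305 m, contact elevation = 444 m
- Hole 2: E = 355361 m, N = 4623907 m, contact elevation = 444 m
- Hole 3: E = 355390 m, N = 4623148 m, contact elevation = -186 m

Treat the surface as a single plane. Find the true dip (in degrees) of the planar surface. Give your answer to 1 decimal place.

41.5°

Two edge vectors: Hole 1→Hole 2 = (1205, -398, 0), Hole 1→Hole 3 = (1234, -1157, -630).
Normal n = (Hole 1→Hole 2) × (Hole 1→Hole 3) = (250740, 759150, -903053).
So ∂z/∂E = −n_x/n_z = 0.27766 and ∂z/∂N = −n_y/n_z = 0.84065.
Gradient magnitude |∇z| = √(a² + b²) = √(0.07709 + 0.70669) = 0.88532.
True dip = arctan(0.88532) = 41.5°, dipping toward SSW (azimuth ≈ 198°).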